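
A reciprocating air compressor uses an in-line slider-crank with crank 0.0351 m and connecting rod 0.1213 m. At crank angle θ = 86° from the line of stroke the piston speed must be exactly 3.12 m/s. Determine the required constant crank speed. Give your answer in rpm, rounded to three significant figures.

For an in-line slider-crank, |v_piston| = rω|sinθ|·[1 + r cosθ/√(L² − r² sin²θ)].
With r = 0.0351 m, L = 0.1213 m, θ = 86°: the bracketed kinematic factor |dx/dθ| = 0.035753 m.
ω = v/|dx/dθ| = 3.12/0.035753 = 87.266 rad/s.
N = 60ω/(2π) = 833.33 rpm.

833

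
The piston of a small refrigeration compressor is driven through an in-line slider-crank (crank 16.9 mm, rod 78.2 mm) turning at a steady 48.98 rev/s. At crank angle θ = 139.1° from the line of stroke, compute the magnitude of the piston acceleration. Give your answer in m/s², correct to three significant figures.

ω = 2π·49 = 307.8 rad/s
x(θ) = r cosθ + √(L² − r² sin²θ); with ω constant, a = ω²·d²x/dθ².
d²x/dθ² = −r cosθ − r²(cos2θ)/√u − r⁴ sin²2θ/(4u^{3/2}),  u = L² − r² sin²θ = 0.0059928 m².
Substituting r = 0.0169 m, L = 0.0782 m, θ = 139.1°: d²x/dθ² = +0.012205 m.
a = ω²·d²x/dθ² = (307.8)²·(+0.012205) = +1155.9 m/s²;  |a| = 1155.9 m/s².

1160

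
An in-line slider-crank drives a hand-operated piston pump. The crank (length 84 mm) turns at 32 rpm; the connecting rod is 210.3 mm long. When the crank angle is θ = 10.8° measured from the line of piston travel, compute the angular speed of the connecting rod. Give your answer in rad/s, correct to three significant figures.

ω = 3.351 rad/s (converted from 32 rpm).
The rod makes angle φ with the slider axis where L sinφ = r sinθ; differentiating, L cosφ·φ̇ = r ω cosθ.
L cosφ = √(L² − r² sin²θ) = 0.20971 m.
|ω_rod| = r ω |cosθ| / √(L² − r² sin²θ) = 0.084·3.351·0.98229/0.20971 = 1.3185 rad/s.

1.32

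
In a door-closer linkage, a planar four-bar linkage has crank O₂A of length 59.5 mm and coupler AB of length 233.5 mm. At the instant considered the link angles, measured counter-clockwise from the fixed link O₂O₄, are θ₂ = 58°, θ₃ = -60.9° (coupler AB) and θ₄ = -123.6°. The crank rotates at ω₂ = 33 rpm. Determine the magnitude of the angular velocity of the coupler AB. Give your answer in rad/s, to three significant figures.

ω₂ = 3.456 rad/s (from 33 rpm).
Differentiating the loop-closure r₂e^{iθ₂}+r₃e^{iθ₃}=r₁+r₄e^{iθ₄} gives r₂ω₂e^{iθ₂}+r₃ω₃e^{iθ₃}=r₄ω₄e^{iθ₄}.
Eliminating the other unknown: ω₃ = r₂ω₂ sin(θ₄−θ₂) / [r₃ sin(θ₃−θ₄)].
Numerator sine = +0.02792; denominator sine = +0.88862.
Result = 0.0595·3.456·(+0.02792) / (0.2335·(+0.88862)) = +0.027669 rad/s; magnitude 0.027669 rad/s.

0.0277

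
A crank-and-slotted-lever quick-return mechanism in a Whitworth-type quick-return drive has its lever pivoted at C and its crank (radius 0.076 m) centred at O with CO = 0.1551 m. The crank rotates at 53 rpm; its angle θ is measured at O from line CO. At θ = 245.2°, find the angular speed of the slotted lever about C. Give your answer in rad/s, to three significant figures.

0.231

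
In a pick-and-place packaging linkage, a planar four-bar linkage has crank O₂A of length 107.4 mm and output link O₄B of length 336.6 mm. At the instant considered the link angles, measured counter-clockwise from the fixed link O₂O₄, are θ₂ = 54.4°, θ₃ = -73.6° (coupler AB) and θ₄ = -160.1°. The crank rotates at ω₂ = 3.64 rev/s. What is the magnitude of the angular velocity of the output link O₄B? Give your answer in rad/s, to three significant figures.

ω₂ = 22.87 rad/s (from 3.64 rev/s).
Differentiating the loop-closure r₂e^{iθ₂}+r₃e^{iθ₃}=r₁+r₄e^{iθ₄} gives r₂ω₂e^{iθ₂}+r₃ω₃e^{iθ₃}=r₄ω₄e^{iθ₄}.
Eliminating the other unknown: ω₄ = r₂ω₂ sin(θ₂−θ₃) / [r₄ sin(θ₄−θ₃)].
Numerator sine = +0.78801; denominator sine = -0.99813.
Result = 0.1074·22.87·(+0.78801) / (0.3366·(-0.99813)) = -5.7612 rad/s; magnitude 5.7612 rad/s.

5.76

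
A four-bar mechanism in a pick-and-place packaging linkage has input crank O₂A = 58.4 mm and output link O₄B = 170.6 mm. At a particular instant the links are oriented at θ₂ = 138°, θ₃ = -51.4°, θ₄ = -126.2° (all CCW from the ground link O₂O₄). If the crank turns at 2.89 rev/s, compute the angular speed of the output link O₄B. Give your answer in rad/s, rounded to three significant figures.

1.05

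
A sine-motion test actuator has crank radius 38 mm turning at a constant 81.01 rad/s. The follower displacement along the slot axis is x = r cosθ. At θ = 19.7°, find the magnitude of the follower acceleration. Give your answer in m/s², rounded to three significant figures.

235

ω = 81.01 rad/s
x = r cosθ ⇒ ẍ = −rω² cosθ (ω constant).
|a| = rω²|cosθ| = 0.038·(81.01)²·|cos 19.7°| = 234.78 m/s².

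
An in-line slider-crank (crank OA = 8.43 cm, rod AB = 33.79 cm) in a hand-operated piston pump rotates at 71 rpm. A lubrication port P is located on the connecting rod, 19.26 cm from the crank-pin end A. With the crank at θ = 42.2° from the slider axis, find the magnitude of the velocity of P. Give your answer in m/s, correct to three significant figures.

0.507

ω = 7.435 rad/s.  Crank-pin speed |V_A| = rω = 0.62678 m/s, perpendicular to OA.
Rod angle: sinφ = −(r/L) sinθ ⇒ φ = -9.647°; ω_rod = −rω cosθ/√(L²−r²sin²θ) = -1.3938 rad/s.
V_P = V_A + ω_rod × AP, with AP = 0.1926 m along the rod.
Components: V_Px = −rω sinθ − a·ω_rod·sinφ = -0.46601 m/s;  V_Py = rω cosθ + a·ω_rod·cosφ = +0.19966 m/s.
|V_P| = √(V_Px² + V_Py²) = 0.50698 m/s.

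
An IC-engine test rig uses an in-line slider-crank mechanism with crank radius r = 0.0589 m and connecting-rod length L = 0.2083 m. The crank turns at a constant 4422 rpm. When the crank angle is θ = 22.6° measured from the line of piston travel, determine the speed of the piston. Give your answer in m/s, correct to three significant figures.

ω = 2π·4422/60 = 463.1 rad/s
For an in-line slider-crank, x = r cosθ + √(L² − r² sin²θ), so v = −rω sinθ·[1 + r cosθ/√(L² − r² sin²θ)].
With r = 0.0589 m, L = 0.2083 m, θ = 22.6°: √(L² − r² sin²θ) = 0.20707 m.
v = −0.0589·463.1·0.38430·[1 + 0.0589·0.92321/0.20707] = -13.234 m/s.
|v| = 13.234 m/s.

13.2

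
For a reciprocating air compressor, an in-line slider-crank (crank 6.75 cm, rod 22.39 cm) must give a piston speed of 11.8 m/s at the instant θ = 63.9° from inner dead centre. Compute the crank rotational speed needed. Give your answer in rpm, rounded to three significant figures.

1630

For an in-line slider-crank, |v_piston| = rω|sinθ|·[1 + r cosθ/√(L² − r² sin²θ)].
With r = 0.0675 m, L = 0.2239 m, θ = 63.9°: the bracketed kinematic factor |dx/dθ| = 0.068968 m.
ω = v/|dx/dθ| = 11.8/0.068968 = 171.09 rad/s.
N = 60ω/(2π) = 1633.8 rpm.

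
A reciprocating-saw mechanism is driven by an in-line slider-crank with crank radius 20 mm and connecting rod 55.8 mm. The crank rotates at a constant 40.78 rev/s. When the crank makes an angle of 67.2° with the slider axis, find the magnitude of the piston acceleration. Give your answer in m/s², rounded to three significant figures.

169

ω = 2π·40.8 = 256.2 rad/s
x(θ) = r cosθ + √(L² − r² sin²θ); with ω constant, a = ω²·d²x/dθ².
d²x/dθ² = −r cosθ − r²(cos2θ)/√u − r⁴ sin²2θ/(4u^{3/2}),  u = L² − r² sin²θ = 0.00277371 m².
Substituting r = 0.02 m, L = 0.0558 m, θ = 67.2°: d²x/dθ² = -0.0025761 m.
a = ω²·d²x/dθ² = (256.2)²·(-0.0025761) = -169.13 m/s²;  |a| = 169.13 m/s².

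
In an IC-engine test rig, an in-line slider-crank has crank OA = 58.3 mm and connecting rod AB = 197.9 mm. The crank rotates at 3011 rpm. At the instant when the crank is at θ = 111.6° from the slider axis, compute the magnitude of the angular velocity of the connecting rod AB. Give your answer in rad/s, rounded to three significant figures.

35.6

ω = 315.3 rad/s (converted from 3011 rpm).
The rod makes angle φ with the slider axis where L sinφ = r sinθ; differentiating, L cosφ·φ̇ = r ω cosθ.
L cosφ = √(L² − r² sin²θ) = 0.19033 m.
|ω_rod| = r ω |cosθ| / √(L² − r² sin²θ) = 0.0583·315.3·0.36812/0.19033 = 35.554 rad/s.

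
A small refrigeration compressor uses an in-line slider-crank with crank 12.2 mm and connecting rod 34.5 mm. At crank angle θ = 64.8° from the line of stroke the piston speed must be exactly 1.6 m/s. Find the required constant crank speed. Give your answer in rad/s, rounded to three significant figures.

125

For an in-line slider-crank, |v_piston| = rω|sinθ|·[1 + r cosθ/√(L² − r² sin²θ)].
With r = 0.0122 m, L = 0.0345 m, θ = 64.8°: the bracketed kinematic factor |dx/dθ| = 0.012793 m.
ω = v/|dx/dθ| = 1.6/0.012793 = 125.07 rad/s.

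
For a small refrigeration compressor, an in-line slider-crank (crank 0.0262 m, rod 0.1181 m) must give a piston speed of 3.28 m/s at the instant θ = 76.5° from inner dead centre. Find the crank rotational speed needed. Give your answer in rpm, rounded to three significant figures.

1170

For an in-line slider-crank, |v_piston| = rω|sinθ|·[1 + r cosθ/√(L² − r² sin²θ)].
With r = 0.0262 m, L = 0.1181 m, θ = 76.5°: the bracketed kinematic factor |dx/dθ| = 0.026827 m.
ω = v/|dx/dθ| = 3.28/0.026827 = 122.26 rad/s.
N = 60ω/(2π) = 1167.5 rpm.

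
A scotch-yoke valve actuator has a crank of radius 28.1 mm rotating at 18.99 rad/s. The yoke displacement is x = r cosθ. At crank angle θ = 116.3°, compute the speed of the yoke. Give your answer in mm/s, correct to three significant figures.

478

ω = 18.99 rad/s
x = r cosθ ⇒ ẋ = −rω sinθ.
|v| = rω|sinθ| = 0.0281·18.99·|sin 116.3°| = 0.47838 m/s = 478.38 mm/s.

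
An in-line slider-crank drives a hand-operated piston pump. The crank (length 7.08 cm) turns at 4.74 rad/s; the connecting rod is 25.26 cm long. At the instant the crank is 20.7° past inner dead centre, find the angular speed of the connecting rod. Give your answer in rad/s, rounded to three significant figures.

1.25

ω = 4.74 rad/s
The rod makes angle φ with the slider axis where L sinφ = r sinθ; differentiating, L cosφ·φ̇ = r ω cosθ.
L cosφ = √(L² − r² sin²θ) = 0.25136 m.
|ω_rod| = r ω |cosθ| / √(L² − r² sin²θ) = 0.0708·4.74·0.93544/0.25136 = 1.2489 rad/s.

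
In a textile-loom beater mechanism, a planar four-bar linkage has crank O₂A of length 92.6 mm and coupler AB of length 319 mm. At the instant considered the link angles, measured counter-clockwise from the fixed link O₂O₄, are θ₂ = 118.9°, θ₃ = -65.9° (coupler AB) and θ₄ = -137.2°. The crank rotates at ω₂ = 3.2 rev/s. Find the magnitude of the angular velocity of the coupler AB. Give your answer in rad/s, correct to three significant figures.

ω₂ = 20.11 rad/s (from 3.2 rev/s).
Differentiating the loop-closure r₂e^{iθ₂}+r₃e^{iθ₃}=r₁+r₄e^{iθ₄} gives r₂ω₂e^{iθ₂}+r₃ω₃e^{iθ₃}=r₄ω₄e^{iθ₄}.
Eliminating the other unknown: ω₃ = r₂ω₂ sin(θ₄−θ₂) / [r₃ sin(θ₃−θ₄)].
Numerator sine = +0.97072; denominator sine = +0.94721.
Result = 0.0926·20.11·(+0.97072) / (0.319·(+0.94721)) = +5.9813 rad/s; magnitude 5.9813 rad/s.

5.98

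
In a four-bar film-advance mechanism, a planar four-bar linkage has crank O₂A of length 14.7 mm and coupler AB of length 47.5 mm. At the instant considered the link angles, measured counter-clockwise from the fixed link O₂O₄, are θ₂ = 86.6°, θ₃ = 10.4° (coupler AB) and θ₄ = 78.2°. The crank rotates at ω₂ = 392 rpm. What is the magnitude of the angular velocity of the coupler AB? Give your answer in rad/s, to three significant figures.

ω₂ = 41.05 rad/s (from 392 rpm).
Differentiating the loop-closure r₂e^{iθ₂}+r₃e^{iθ₃}=r₁+r₄e^{iθ₄} gives r₂ω₂e^{iθ₂}+r₃ω₃e^{iθ₃}=r₄ω₄e^{iθ₄}.
Eliminating the other unknown: ω₃ = r₂ω₂ sin(θ₄−θ₂) / [r₃ sin(θ₃−θ₄)].
Numerator sine = -0.14608; denominator sine = -0.92587.
Result = 0.0147·41.05·(-0.14608) / (0.0475·(-0.92587)) = +2.0044 rad/s; magnitude 2.0044 rad/s.

2.00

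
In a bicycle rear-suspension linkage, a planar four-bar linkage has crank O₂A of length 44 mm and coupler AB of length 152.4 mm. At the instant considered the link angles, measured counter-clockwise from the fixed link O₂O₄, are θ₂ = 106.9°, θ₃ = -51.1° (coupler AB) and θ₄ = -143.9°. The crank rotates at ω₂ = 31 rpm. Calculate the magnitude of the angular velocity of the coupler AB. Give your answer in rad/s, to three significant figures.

ω₂ = 3.246 rad/s (from 31 rpm).
Differentiating the loop-closure r₂e^{iθ₂}+r₃e^{iθ₃}=r₁+r₄e^{iθ₄} gives r₂ω₂e^{iθ₂}+r₃ω₃e^{iθ₃}=r₄ω₄e^{iθ₄}.
Eliminating the other unknown: ω₃ = r₂ω₂ sin(θ₄−θ₂) / [r₃ sin(θ₃−θ₄)].
Numerator sine = +0.94438; denominator sine = +0.99881.
Result = 0.044·3.246·(+0.94438) / (0.1524·(+0.99881)) = +0.88618 rad/s; magnitude 0.88618 rad/s.

0.886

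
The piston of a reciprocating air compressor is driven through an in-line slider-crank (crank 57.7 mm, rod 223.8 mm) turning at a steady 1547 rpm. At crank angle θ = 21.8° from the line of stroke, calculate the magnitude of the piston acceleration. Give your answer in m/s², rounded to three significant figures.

ω = 2π·1547/60 = 162 rad/s
x(θ) = r cosθ + √(L² − r² sin²θ); with ω constant, a = ω²·d²x/dθ².
d²x/dθ² = −r cosθ − r²(cos2θ)/√u − r⁴ sin²2θ/(4u^{3/2}),  u = L² − r² sin²θ = 0.0496273 m².
Substituting r = 0.0577 m, L = 0.2238 m, θ = 21.8°: d²x/dθ² = -0.064515 m.
a = ω²·d²x/dθ² = (162)²·(-0.064515) = -1693.2 m/s²;  |a| = 1693.2 m/s².

1690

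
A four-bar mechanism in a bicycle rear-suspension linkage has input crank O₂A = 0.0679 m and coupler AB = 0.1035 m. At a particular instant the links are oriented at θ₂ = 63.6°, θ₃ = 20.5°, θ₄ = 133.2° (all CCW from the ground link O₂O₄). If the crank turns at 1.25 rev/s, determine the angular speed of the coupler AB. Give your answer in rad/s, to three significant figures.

5.23

ω₂ = 7.854 rad/s (from 1.25 rev/s).
Differentiating the loop-closure r₂e^{iθ₂}+r₃e^{iθ₃}=r₁+r₄e^{iθ₄} gives r₂ω₂e^{iθ₂}+r₃ω₃e^{iθ₃}=r₄ω₄e^{iθ₄}.
Eliminating the other unknown: ω₃ = r₂ω₂ sin(θ₄−θ₂) / [r₃ sin(θ₃−θ₄)].
Numerator sine = +0.93728; denominator sine = -0.92254.
Result = 0.0679·7.854·(+0.93728) / (0.1035·(-0.92254)) = -5.2349 rad/s; magnitude 5.2349 rad/s.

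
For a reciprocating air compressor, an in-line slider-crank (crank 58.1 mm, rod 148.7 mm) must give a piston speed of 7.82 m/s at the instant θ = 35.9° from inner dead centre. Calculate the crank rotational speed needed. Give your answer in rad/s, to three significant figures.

For an in-line slider-crank, |v_piston| = rω|sinθ|·[1 + r cosθ/√(L² − r² sin²θ)].
With r = 0.0581 m, L = 0.1487 m, θ = 35.9°: the bracketed kinematic factor |dx/dθ| = 0.045145 m.
ω = v/|dx/dθ| = 7.82/0.045145 = 173.22 rad/s.

173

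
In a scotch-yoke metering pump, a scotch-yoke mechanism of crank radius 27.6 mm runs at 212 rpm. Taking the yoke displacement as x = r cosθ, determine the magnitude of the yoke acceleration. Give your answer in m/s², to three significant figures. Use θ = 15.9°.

13.1

ω = 22.2 rad/s (from 212 rpm).
x = r cosθ ⇒ ẍ = −rω² cosθ (ω constant).
|a| = rω²|cosθ| = 0.0276·(22.2)²·|cos 15.9°| = 13.083 m/s².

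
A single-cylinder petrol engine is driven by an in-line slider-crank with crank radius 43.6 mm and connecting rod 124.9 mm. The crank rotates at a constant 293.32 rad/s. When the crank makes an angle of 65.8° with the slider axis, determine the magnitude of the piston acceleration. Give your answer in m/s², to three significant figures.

647

ω = 293.3 rad/s
x(θ) = r cosθ + √(L² − r² sin²θ); with ω constant, a = ω²·d²x/dθ².
d²x/dθ² = −r cosθ − r²(cos2θ)/√u − r⁴ sin²2θ/(4u^{3/2}),  u = L² − r² sin²θ = 0.0140185 m².
Substituting r = 0.0436 m, L = 0.1249 m, θ = 65.8°: d²x/dθ² = -0.0075174 m.
a = ω²·d²x/dθ² = (293.3)²·(-0.0075174) = -646.77 m/s²;  |a| = 646.77 m/s².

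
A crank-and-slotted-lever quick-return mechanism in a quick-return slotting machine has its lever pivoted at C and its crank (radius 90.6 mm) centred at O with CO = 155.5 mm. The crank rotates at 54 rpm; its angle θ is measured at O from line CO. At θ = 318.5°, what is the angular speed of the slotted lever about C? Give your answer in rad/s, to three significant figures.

1.98

ω = 5.655 rad/s (from 54 rpm).
Crank pin A relative to C: A = (d + r cosθ, r sinθ); lever angle φ = atan2(r sinθ, d + r cosθ).
Differentiating tanφ: φ̇ = rω(d cosθ + r)/(d² + r² + 2dr cosθ).
d² + r² + 2dr cosθ = |CA|² = 0.0534916 m²;  d cosθ + r = +0.20706 m.
|ω_lever| = |0.0906·5.655·+0.20706| / 0.0534916 = 1.9832 rad/s.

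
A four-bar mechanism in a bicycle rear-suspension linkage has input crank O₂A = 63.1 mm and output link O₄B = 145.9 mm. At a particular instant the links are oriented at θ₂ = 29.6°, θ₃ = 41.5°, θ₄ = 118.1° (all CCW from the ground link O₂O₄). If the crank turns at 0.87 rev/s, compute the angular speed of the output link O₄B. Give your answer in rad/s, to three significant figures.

0.501

ω₂ = 5.466 rad/s (from 0.87 rev/s).
Differentiating the loop-closure r₂e^{iθ₂}+r₃e^{iθ₃}=r₁+r₄e^{iθ₄} gives r₂ω₂e^{iθ₂}+r₃ω₃e^{iθ₃}=r₄ω₄e^{iθ₄}.
Eliminating the other unknown: ω₄ = r₂ω₂ sin(θ₂−θ₃) / [r₄ sin(θ₄−θ₃)].
Numerator sine = -0.20620; denominator sine = +0.97278.
Result = 0.0631·5.466·(-0.20620) / (0.1459·(+0.97278)) = -0.50114 rad/s; magnitude 0.50114 rad/s.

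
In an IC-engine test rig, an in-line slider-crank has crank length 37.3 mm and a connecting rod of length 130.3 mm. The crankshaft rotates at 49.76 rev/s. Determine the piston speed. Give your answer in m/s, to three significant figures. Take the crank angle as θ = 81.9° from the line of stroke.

ω = 2π·49.8 = 312.7 rad/s
For an in-line slider-crank, x = r cosθ + √(L² − r² sin²θ), so v = −rω sinθ·[1 + r cosθ/√(L² − r² sin²θ)].
With r = 0.0373 m, L = 0.1303 m, θ = 81.9°: √(L² − r² sin²θ) = 0.12496 m.
v = −0.0373·312.7·0.99002·[1 + 0.0373·0.14090/0.12496] = -12.031 m/s.
|v| = 12.031 m/s.

12.0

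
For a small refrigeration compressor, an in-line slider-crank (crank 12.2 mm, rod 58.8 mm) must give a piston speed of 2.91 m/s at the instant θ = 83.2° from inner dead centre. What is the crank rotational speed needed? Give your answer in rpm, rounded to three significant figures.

For an in-line slider-crank, |v_piston| = rω|sinθ|·[1 + r cosθ/√(L² − r² sin²θ)].
With r = 0.0122 m, L = 0.0588 m, θ = 83.2°: the bracketed kinematic factor |dx/dθ| = 0.012418 m.
ω = v/|dx/dθ| = 2.91/0.012418 = 234.33 rad/s.
N = 60ω/(2π) = 2237.7 rpm.

2240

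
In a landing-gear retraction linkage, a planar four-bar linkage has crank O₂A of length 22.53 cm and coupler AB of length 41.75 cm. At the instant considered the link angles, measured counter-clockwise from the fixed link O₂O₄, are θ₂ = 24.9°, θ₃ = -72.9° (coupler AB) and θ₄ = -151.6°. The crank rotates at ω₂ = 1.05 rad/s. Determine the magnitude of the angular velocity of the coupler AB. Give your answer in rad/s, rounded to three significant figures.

ω₂ = 1.05 rad/s
Differentiating the loop-closure r₂e^{iθ₂}+r₃e^{iθ₃}=r₁+r₄e^{iθ₄} gives r₂ω₂e^{iθ₂}+r₃ω₃e^{iθ₃}=r₄ω₄e^{iθ₄}.
Eliminating the other unknown: ω₃ = r₂ω₂ sin(θ₄−θ₂) / [r₃ sin(θ₃−θ₄)].
Numerator sine = -0.06105; denominator sine = +0.98061.
Result = 0.2253·1.05·(-0.06105) / (0.4175·(+0.98061)) = -0.035275 rad/s; magnitude 0.035275 rad/s.

0.0353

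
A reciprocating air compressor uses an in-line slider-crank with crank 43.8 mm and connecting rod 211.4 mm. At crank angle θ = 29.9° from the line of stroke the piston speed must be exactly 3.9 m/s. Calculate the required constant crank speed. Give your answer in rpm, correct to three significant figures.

For an in-line slider-crank, |v_piston| = rω|sinθ|·[1 + r cosθ/√(L² − r² sin²θ)].
With r = 0.0438 m, L = 0.2114 m, θ = 29.9°: the bracketed kinematic factor |dx/dθ| = 0.025776 m.
ω = v/|dx/dθ| = 3.9/0.025776 = 151.3 rad/s.
N = 60ω/(2π) = 1444.8 rpm.

1440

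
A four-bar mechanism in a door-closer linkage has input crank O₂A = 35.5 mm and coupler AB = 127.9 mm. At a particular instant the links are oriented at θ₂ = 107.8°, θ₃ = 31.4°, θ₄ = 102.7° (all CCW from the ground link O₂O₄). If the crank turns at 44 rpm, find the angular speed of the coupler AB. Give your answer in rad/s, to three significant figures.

0.120

ω₂ = 4.608 rad/s (from 44 rpm).
Differentiating the loop-closure r₂e^{iθ₂}+r₃e^{iθ₃}=r₁+r₄e^{iθ₄} gives r₂ω₂e^{iθ₂}+r₃ω₃e^{iθ₃}=r₄ω₄e^{iθ₄}.
Eliminating the other unknown: ω₃ = r₂ω₂ sin(θ₄−θ₂) / [r₃ sin(θ₃−θ₄)].
Numerator sine = -0.08889; denominator sine = -0.94721.
Result = 0.0355·4.608·(-0.08889) / (0.1279·(-0.94721)) = +0.12002 rad/s; magnitude 0.12002 rad/s.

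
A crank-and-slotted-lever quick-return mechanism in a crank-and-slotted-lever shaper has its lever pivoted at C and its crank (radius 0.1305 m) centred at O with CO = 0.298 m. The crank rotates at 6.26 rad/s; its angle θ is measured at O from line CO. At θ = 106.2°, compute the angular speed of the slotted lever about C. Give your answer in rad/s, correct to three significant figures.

0.460

ω = 6.26 rad/s
Crank pin A relative to C: A = (d + r cosθ, r sinθ); lever angle φ = atan2(r sinθ, d + r cosθ).
Differentiating tanφ: φ̇ = rω(d cosθ + r)/(d² + r² + 2dr cosθ).
d² + r² + 2dr cosθ = |CA|² = 0.0841349 m²;  d cosθ + r = +0.047361 m.
|ω_lever| = |0.1305·6.26·+0.047361| / 0.0841349 = 0.45986 rad/s.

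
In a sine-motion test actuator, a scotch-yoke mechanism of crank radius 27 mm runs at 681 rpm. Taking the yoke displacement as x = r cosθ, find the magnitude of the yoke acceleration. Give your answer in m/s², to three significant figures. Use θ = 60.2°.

68.2

ω = 71.31 rad/s (from 681 rpm).
x = r cosθ ⇒ ẍ = −rω² cosθ (ω constant).
|a| = rω²|cosθ| = 0.027·(71.31)²·|cos 60.2°| = 68.242 m/s².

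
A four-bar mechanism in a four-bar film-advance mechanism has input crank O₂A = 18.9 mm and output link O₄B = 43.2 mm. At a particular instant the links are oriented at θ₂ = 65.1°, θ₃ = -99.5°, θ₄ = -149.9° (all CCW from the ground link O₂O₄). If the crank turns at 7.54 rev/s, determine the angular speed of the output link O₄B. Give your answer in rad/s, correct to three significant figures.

ω₂ = 47.38 rad/s (from 7.54 rev/s).
Differentiating the loop-closure r₂e^{iθ₂}+r₃e^{iθ₃}=r₁+r₄e^{iθ₄} gives r₂ω₂e^{iθ₂}+r₃ω₃e^{iθ₃}=r₄ω₄e^{iθ₄}.
Eliminating the other unknown: ω₄ = r₂ω₂ sin(θ₂−θ₃) / [r₄ sin(θ₄−θ₃)].
Numerator sine = +0.26556; denominator sine = -0.77051.
Result = 0.0189·47.38·(+0.26556) / (0.0432·(-0.77051)) = -7.1434 rad/s; magnitude 7.1434 rad/s.

7.14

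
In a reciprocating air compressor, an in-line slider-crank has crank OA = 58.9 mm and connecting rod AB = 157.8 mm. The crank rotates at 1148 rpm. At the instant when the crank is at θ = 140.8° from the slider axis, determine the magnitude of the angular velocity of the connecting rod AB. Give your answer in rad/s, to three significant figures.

35.8

ω = 120.2 rad/s (converted from 1148 rpm).
The rod makes angle φ with the slider axis where L sinφ = r sinθ; differentiating, L cosφ·φ̇ = r ω cosθ.
L cosφ = √(L² − r² sin²θ) = 0.15335 m.
|ω_rod| = r ω |cosθ| / √(L² − r² sin²θ) = 0.0589·120.2·0.77494/0.15335 = 35.784 rad/s.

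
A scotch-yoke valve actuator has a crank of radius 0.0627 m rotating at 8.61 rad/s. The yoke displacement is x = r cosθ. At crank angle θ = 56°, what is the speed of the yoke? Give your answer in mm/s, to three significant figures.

ω = 8.61 rad/s
x = r cosθ ⇒ ẋ = −rω sinθ.
|v| = rω|sinθ| = 0.0627·8.61·|sin 56°| = 0.44755 m/s = 447.55 mm/s.

448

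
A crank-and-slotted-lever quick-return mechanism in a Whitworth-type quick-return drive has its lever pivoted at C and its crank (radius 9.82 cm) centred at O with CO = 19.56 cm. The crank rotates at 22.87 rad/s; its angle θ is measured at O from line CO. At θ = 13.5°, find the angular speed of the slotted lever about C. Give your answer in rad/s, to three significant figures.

7.60

ω = 22.87 rad/s
Crank pin A relative to C: A = (d + r cosθ, r sinθ); lever angle φ = atan2(r sinθ, d + r cosθ).
Differentiating tanφ: φ̇ = rω(d cosθ + r)/(d² + r² + 2dr cosθ).
d² + r² + 2dr cosθ = |CA|² = 0.085257 m²;  d cosθ + r = +0.2884 m.
|ω_lever| = |0.0982·22.87·+0.2884| / 0.085257 = 7.5969 rad/s.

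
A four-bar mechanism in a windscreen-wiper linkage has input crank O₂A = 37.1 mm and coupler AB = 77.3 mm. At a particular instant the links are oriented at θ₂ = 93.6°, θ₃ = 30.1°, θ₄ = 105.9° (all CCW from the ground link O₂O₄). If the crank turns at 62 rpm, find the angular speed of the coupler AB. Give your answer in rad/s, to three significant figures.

0.685

ω₂ = 6.493 rad/s (from 62 rpm).
Differentiating the loop-closure r₂e^{iθ₂}+r₃e^{iθ₃}=r₁+r₄e^{iθ₄} gives r₂ω₂e^{iθ₂}+r₃ω₃e^{iθ₃}=r₄ω₄e^{iθ₄}.
Eliminating the other unknown: ω₃ = r₂ω₂ sin(θ₄−θ₂) / [r₃ sin(θ₃−θ₄)].
Numerator sine = +0.21303; denominator sine = -0.96945.
Result = 0.0371·6.493·(+0.21303) / (0.0773·(-0.96945)) = -0.68475 rad/s; magnitude 0.68475 rad/s.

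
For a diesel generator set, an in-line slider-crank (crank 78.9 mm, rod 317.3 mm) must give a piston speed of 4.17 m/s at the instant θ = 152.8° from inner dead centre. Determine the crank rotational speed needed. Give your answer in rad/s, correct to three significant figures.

149

For an in-line slider-crank, |v_piston| = rω|sinθ|·[1 + r cosθ/√(L² − r² sin²θ)].
With r = 0.0789 m, L = 0.3173 m, θ = 152.8°: the bracketed kinematic factor |dx/dθ| = 0.028037 m.
ω = v/|dx/dθ| = 4.17/0.028037 = 148.73 rad/s.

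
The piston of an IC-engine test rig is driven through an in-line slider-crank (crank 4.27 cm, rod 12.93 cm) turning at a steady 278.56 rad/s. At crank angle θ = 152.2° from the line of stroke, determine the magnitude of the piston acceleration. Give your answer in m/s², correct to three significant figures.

ω = 278.6 rad/s
x(θ) = r cosθ + √(L² − r² sin²θ); with ω constant, a = ω²·d²x/dθ².
d²x/dθ² = −r cosθ − r²(cos2θ)/√u − r⁴ sin²2θ/(4u^{3/2}),  u = L² − r² sin²θ = 0.0163219 m².
Substituting r = 0.0427 m, L = 0.1293 m, θ = 152.2°: d²x/dθ² = +0.029437 m.
a = ω²·d²x/dθ² = (278.6)²·(+0.029437) = +2284.2 m/s²;  |a| = 2284.2 m/s².

2280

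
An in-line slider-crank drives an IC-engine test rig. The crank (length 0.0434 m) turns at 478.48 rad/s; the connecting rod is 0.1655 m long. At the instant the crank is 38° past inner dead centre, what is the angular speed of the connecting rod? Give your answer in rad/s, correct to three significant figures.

ω = 478.5 rad/s
The rod makes angle φ with the slider axis where L sinφ = r sinθ; differentiating, L cosφ·φ̇ = r ω cosθ.
L cosφ = √(L² − r² sin²θ) = 0.16333 m.
|ω_rod| = r ω |cosθ| / √(L² − r² sin²θ) = 0.0434·478.5·0.78801/0.16333 = 100.19 rad/s.

100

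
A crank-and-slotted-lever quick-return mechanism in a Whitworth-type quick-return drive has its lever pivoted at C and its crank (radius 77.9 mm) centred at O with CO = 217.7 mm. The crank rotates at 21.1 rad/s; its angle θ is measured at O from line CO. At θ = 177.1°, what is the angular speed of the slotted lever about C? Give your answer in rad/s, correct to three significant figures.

ω = 21.1 rad/s
Crank pin A relative to C: A = (d + r cosθ, r sinθ); lever angle φ = atan2(r sinθ, d + r cosθ).
Differentiating tanφ: φ̇ = rω(d cosθ + r)/(d² + r² + 2dr cosθ).
d² + r² + 2dr cosθ = |CA|² = 0.0195875 m²;  d cosθ + r = -0.13952 m.
|ω_lever| = |0.0779·21.1·-0.13952| / 0.0195875 = 11.708 rad/s.

11.7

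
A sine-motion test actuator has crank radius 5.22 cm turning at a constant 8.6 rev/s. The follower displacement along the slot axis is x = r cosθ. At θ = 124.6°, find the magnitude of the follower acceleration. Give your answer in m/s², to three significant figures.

86.5

ω = 54.04 rad/s (from 8.6 rev/s).
x = r cosθ ⇒ ẍ = −rω² cosθ (ω constant).
|a| = rω²|cosθ| = 0.0522·(54.04)²·|cos 124.6°| = 86.548 m/s².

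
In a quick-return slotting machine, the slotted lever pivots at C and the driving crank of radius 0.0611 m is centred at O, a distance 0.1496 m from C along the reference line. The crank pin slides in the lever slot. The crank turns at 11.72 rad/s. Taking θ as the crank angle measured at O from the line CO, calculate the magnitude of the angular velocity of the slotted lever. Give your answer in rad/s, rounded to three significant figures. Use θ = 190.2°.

7.60

ω = 11.72 rad/s
Crank pin A relative to C: A = (d + r cosθ, r sinθ); lever angle φ = atan2(r sinθ, d + r cosθ).
Differentiating tanφ: φ̇ = rω(d cosθ + r)/(d² + r² + 2dr cosθ).
d² + r² + 2dr cosθ = |CA|² = 0.00812117 m²;  d cosθ + r = -0.086136 m.
|ω_lever| = |0.0611·11.72·-0.086136| / 0.00812117 = 7.5951 rad/s.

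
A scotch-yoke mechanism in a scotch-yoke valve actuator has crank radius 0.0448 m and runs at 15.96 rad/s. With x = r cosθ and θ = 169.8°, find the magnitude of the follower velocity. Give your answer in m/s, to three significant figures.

0.127

ω = 15.96 rad/s
x = r cosθ ⇒ ẋ = −rω sinθ.
|v| = rω|sinθ| = 0.0448·15.96·|sin 169.8°| = 0.12662 m/s.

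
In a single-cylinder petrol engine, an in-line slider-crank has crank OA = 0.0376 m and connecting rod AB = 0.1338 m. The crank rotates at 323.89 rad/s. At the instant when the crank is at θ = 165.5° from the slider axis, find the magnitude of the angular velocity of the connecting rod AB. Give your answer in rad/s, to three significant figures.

ω = 323.9 rad/s
The rod makes angle φ with the slider axis where L sinφ = r sinθ; differentiating, L cosφ·φ̇ = r ω cosθ.
L cosφ = √(L² − r² sin²θ) = 0.13347 m.
|ω_rod| = r ω |cosθ| / √(L² − r² sin²θ) = 0.0376·323.9·0.96815/0.13347 = 88.338 rad/s.

88.3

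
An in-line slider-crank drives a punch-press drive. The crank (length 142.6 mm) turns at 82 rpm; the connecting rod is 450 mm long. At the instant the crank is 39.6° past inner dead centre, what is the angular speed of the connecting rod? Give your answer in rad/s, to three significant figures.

ω = 8.587 rad/s (converted from 82 rpm).
The rod makes angle φ with the slider axis where L sinφ = r sinθ; differentiating, L cosφ·φ̇ = r ω cosθ.
L cosφ = √(L² − r² sin²θ) = 0.44072 m.
|ω_rod| = r ω |cosθ| / √(L² − r² sin²θ) = 0.1426·8.587·0.77051/0.44072 = 2.1408 rad/s.

2.14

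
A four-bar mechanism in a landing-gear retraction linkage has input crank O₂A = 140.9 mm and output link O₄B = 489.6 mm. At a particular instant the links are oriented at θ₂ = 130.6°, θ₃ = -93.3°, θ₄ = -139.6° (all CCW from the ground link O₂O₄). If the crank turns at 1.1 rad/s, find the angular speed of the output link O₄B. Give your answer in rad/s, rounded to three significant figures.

0.304

ω₂ = 1.1 rad/s
Differentiating the loop-closure r₂e^{iθ₂}+r₃e^{iθ₃}=r₁+r₄e^{iθ₄} gives r₂ω₂e^{iθ₂}+r₃ω₃e^{iθ₃}=r₄ω₄e^{iθ₄}.
Eliminating the other unknown: ω₄ = r₂ω₂ sin(θ₂−θ₃) / [r₄ sin(θ₄−θ₃)].
Numerator sine = -0.69340; denominator sine = -0.72297.
Result = 0.1409·1.1·(-0.69340) / (0.4896·(-0.72297)) = +0.30362 rad/s; magnitude 0.30362 rad/s.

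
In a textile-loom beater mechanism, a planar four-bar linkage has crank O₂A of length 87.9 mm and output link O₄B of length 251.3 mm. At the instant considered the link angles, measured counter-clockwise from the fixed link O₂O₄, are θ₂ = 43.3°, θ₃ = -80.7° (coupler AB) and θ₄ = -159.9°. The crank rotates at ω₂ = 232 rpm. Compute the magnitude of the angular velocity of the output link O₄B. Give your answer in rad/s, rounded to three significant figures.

ω₂ = 24.29 rad/s (from 232 rpm).
Differentiating the loop-closure r₂e^{iθ₂}+r₃e^{iθ₃}=r₁+r₄e^{iθ₄} gives r₂ω₂e^{iθ₂}+r₃ω₃e^{iθ₃}=r₄ω₄e^{iθ₄}.
Eliminating the other unknown: ω₄ = r₂ω₂ sin(θ₂−θ₃) / [r₄ sin(θ₄−θ₃)].
Numerator sine = +0.82904; denominator sine = -0.98229.
Result = 0.0879·24.29·(+0.82904) / (0.2513·(-0.98229)) = -7.1721 rad/s; magnitude 7.1721 rad/s.

7.17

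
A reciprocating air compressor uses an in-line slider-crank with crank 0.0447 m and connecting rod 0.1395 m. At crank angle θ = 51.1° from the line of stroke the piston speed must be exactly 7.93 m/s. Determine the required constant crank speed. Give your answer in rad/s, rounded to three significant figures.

189

For an in-line slider-crank, |v_piston| = rω|sinθ|·[1 + r cosθ/√(L² − r² sin²θ)].
With r = 0.0447 m, L = 0.1395 m, θ = 51.1°: the bracketed kinematic factor |dx/dθ| = 0.042016 m.
ω = v/|dx/dθ| = 7.93/0.042016 = 188.74 rad/s.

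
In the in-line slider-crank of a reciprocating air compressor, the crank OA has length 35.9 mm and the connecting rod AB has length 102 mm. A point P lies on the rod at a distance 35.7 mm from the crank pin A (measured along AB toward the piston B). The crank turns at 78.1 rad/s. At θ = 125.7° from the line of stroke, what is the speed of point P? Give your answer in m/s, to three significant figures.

ω = 78.1 rad/s.  Crank-pin speed |V_A| = rω = 2.8038 m/s, perpendicular to OA.
Rod angle: sinφ = −(r/L) sinθ ⇒ φ = -16.608°; ω_rod = −rω cosθ/√(L²−r²sin²θ) = +16.739 rad/s.
V_P = V_A + ω_rod × AP, with AP = 0.0357 m along the rod.
Components: V_Px = −rω sinθ − a·ω_rod·sinφ = -2.1061 m/s;  V_Py = rω cosθ + a·ω_rod·cosφ = -1.0635 m/s.
|V_P| = √(V_Px² + V_Py²) = 2.3594 m/s.

2.36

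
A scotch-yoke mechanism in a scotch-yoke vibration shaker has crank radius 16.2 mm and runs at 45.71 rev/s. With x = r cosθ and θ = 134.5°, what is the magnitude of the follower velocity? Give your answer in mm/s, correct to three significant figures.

ω = 287.2 rad/s (from 45.71 rev/s).
x = r cosθ ⇒ ẋ = −rω sinθ.
|v| = rω|sinθ| = 0.0162·287.2·|sin 134.5°| = 3.3185 m/s = 3318.5 mm/s.

3320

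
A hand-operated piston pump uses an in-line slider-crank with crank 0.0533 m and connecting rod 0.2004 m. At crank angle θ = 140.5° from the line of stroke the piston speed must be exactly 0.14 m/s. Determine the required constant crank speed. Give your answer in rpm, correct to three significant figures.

For an in-line slider-crank, |v_piston| = rω|sinθ|·[1 + r cosθ/√(L² − r² sin²θ)].
With r = 0.0533 m, L = 0.2004 m, θ = 140.5°: the bracketed kinematic factor |dx/dθ| = 0.026843 m.
ω = v/|dx/dθ| = 0.14/0.026843 = 5.2154 rad/s.
N = 60ω/(2π) = 49.804 rpm.

49.8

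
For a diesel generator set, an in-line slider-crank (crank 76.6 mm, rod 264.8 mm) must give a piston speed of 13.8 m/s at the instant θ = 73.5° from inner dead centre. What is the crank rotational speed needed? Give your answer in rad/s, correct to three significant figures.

173

For an in-line slider-crank, |v_piston| = rω|sinθ|·[1 + r cosθ/√(L² − r² sin²θ)].
With r = 0.0766 m, L = 0.2648 m, θ = 73.5°: the bracketed kinematic factor |dx/dθ| = 0.079726 m.
ω = v/|dx/dθ| = 13.8/0.079726 = 173.09 rad/s.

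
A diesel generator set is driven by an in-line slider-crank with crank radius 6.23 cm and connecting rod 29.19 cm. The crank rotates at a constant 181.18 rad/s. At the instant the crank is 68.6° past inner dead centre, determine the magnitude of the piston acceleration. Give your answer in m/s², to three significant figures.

422

ω = 181.2 rad/s
x(θ) = r cosθ + √(L² − r² sin²θ); with ω constant, a = ω²·d²x/dθ².
d²x/dθ² = −r cosθ − r²(cos2θ)/√u − r⁴ sin²2θ/(4u^{3/2}),  u = L² − r² sin²θ = 0.0818411 m².
Substituting r = 0.0623 m, L = 0.2919 m, θ = 68.6°: d²x/dθ² = -0.012851 m.
a = ω²·d²x/dθ² = (181.2)²·(-0.012851) = -421.86 m/s²;  |a| = 421.86 m/s².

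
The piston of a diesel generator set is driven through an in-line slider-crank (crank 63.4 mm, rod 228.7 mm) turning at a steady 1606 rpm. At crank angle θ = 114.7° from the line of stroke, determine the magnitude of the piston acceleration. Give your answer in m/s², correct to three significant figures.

ω = 2π·1606/60 = 168.2 rad/s
x(θ) = r cosθ + √(L² − r² sin²θ); with ω constant, a = ω²·d²x/dθ².
d²x/dθ² = −r cosθ − r²(cos2θ)/√u − r⁴ sin²2θ/(4u^{3/2}),  u = L² − r² sin²θ = 0.048986 m².
Substituting r = 0.0634 m, L = 0.2287 m, θ = 114.7°: d²x/dθ² = +0.038097 m.
a = ω²·d²x/dθ² = (168.2)²·(+0.038097) = +1077.5 m/s²;  |a| = 1077.5 m/s².

1080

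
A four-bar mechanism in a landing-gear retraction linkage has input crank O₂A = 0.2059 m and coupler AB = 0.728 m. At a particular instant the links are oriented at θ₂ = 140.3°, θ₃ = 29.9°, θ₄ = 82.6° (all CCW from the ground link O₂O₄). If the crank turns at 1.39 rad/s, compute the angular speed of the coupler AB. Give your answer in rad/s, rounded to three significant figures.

0.418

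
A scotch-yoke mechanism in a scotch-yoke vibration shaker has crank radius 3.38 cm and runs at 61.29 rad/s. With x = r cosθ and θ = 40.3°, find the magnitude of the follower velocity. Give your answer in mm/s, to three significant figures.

1340

ω = 61.29 rad/s
x = r cosθ ⇒ ẋ = −rω sinθ.
|v| = rω|sinθ| = 0.0338·61.29·|sin 40.3°| = 1.3399 m/s = 1339.9 mm/s.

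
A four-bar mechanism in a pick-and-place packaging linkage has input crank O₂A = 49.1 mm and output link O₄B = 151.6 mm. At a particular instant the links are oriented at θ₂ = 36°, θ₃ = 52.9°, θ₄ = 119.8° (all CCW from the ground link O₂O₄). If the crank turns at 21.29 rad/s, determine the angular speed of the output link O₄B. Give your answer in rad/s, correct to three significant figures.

2.18

ω₂ = 21.29 rad/s
Differentiating the loop-closure r₂e^{iθ₂}+r₃e^{iθ₃}=r₁+r₄e^{iθ₄} gives r₂ω₂e^{iθ₂}+r₃ω₃e^{iθ₃}=r₄ω₄e^{iθ₄}.
Eliminating the other unknown: ω₄ = r₂ω₂ sin(θ₂−θ₃) / [r₄ sin(θ₄−θ₃)].
Numerator sine = -0.29070; denominator sine = +0.91982.
Result = 0.0491·21.29·(-0.29070) / (0.1516·(+0.91982)) = -2.1792 rad/s; magnitude 2.1792 rad/s.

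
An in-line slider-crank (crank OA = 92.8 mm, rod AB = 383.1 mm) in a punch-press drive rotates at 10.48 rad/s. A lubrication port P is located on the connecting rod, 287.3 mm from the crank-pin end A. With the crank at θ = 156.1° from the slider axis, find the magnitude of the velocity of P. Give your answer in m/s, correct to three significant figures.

ω = 10.48 rad/s.  Crank-pin speed |V_A| = rω = 0.97254 m/s, perpendicular to OA.
Rod angle: sinφ = −(r/L) sinθ ⇒ φ = -5.632°; ω_rod = −rω cosθ/√(L²−r²sin²θ) = +2.3322 rad/s.
V_P = V_A + ω_rod × AP, with AP = 0.2873 m along the rod.
Components: V_Px = −rω sinθ − a·ω_rod·sinφ = -0.32826 m/s;  V_Py = rω cosθ + a·ω_rod·cosφ = -0.22235 m/s.
|V_P| = √(V_Px² + V_Py²) = 0.39648 m/s.

0.396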